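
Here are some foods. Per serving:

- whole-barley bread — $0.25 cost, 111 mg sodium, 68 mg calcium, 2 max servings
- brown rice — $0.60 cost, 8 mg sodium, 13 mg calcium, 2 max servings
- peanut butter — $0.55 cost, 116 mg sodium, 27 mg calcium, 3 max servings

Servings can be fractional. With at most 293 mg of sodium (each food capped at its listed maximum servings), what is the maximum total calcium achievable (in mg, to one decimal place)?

174.8 mg

Calcium per mg sodium: brown rice 1.625, whole-barley bread 0.6126, peanut butter 0.2328.
Take 2 servings of brown rice: uses 16 mg sodium, +26.0 mg calcium (running total 26.0 mg).
Take 2 servings of whole-barley bread: uses 222 mg sodium, +136.0 mg calcium (running total 162.0 mg).
Take 0.4741 servings of peanut butter: uses 55 mg sodium, +12.8 mg calcium (running total 174.8 mg).
Filling greedily by calcium-per-mg sodium is optimal for one linear limit, giving 174.8 mg.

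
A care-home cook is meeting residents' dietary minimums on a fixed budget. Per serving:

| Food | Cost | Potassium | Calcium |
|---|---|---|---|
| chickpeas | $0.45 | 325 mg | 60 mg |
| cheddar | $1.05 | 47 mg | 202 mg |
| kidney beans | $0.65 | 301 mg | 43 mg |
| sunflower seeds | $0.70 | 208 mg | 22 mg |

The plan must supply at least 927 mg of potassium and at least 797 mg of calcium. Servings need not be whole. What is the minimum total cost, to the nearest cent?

With two linear requirements the optimum uses one or two foods; enumerate the corners.
chickpeas only: max(927/325, 797/60) = 13.28 servings → $5.98.
cheddar only: max(927/47, 797/202) = 19.72 servings → $20.71.
kidney beans only: max(927/301, 797/43) = 18.53 servings → $12.05.
sunflower seeds only: max(927/208, 797/22) = 36.23 servings → $25.36.
chickpeas + cheddar with both tight: 2.384 servings and 3.237 servings → $4.47.
chickpeas + kidney beans: the both-tight solution has a negative serving — not a feasible corner.
chickpeas + sunflower seeds with both targets exact would need a negative amount; discard.
cheddar + kidney beans with both tight: 3.403 servings and 2.548 servings → $5.23.
cheddar + sunflower seeds with both tight: 3.547 servings and 3.655 servings → $6.28.
kidney beans + sunflower seeds: intersection lies outside the first quadrant.
Cheapest feasible corner: $4.47.

$4.47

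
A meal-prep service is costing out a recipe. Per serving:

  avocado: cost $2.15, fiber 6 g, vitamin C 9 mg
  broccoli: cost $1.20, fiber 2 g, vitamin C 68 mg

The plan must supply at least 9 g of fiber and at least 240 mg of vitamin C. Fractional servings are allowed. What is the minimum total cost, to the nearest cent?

$4.91

Minimising a linear cost over {fiber ≥ 9, vitamin C ≥ 240, servings ≥ 0} — the optimum is at a vertex, using one or two foods.
avocado only: max(9/6, 240/9) = 26.67 servings → $57.33.
broccoli only: max(9/2, 240/68) = 4.5 servings → $5.40.
avocado + broccoli with both tight: 0.3385 servings and 3.485 servings → $4.91.
The minimum over all feasible corners is $4.91.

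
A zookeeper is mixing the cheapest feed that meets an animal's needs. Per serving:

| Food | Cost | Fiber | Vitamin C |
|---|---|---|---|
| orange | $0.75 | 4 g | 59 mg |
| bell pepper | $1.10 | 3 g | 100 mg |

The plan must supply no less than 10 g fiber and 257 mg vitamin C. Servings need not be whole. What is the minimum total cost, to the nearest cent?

For a min-cost LP with two ≥-constraints, a basic feasible solution has at most two positive variables.
orange only: max(10/4, 257/59) = 4.356 servings → $3.27.
bell pepper only: max(10/3, 257/100) = 3.333 servings → $3.67.
orange + bell pepper with both tight: 1.027 servings and 1.964 servings → $2.93.
Cheapest feasible corner: $2.93.

$2.93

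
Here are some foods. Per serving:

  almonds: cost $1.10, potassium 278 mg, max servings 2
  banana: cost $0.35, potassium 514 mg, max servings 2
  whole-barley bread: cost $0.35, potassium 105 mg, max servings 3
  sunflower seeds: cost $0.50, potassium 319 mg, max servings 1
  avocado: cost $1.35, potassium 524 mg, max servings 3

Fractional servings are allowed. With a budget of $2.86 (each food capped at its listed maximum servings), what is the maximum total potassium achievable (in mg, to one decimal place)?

1991.3 mg

Potassium per dollar: banana 1469, sunflower seeds 638, avocado 388.1, whole-barley bread 300, almonds 252.7.
Take 2 servings of banana: spends $0.70, +1028.0 mg potassium (running total 1028.0 mg).
Take 1 serving of sunflower seeds: spends $0.50, +319.0 mg potassium (running total 1347.0 mg).
Take 1.23 servings of avocado: spends $1.66, +644.3 mg potassium (running total 1991.3 mg).
Greedy by best ratio exhausts the cost allowance optimally: 1991.3 mg.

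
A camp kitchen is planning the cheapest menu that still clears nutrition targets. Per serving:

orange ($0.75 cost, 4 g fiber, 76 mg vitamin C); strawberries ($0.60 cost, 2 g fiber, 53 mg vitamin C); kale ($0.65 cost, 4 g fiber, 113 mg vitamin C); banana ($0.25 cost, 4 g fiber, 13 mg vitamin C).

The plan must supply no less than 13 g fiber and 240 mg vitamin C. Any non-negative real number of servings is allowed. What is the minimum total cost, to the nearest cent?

Minimising a linear cost over {fiber ≥ 13, vitamin C ≥ 240, servings ≥ 0} — the optimum is at a vertex, using one or two foods.
orange only: max(13/4, 240/76) = 3.25 servings → $2.44.
strawberries only: max(13/2, 240/53) = 6.5 servings → $3.90.
kale only: max(13/4, 240/113) = 3.25 servings → $2.11.
banana only: max(13/4, 240/13) = 18.46 servings → $4.62.
orange + strawberries with both targets exact would need a negative amount; discard.
orange + kale: intersection lies outside the first quadrant.
orange + banana with both tight: 3.139 servings and 0.1111 servings → $2.38.
strawberries + kale with both targets exact would need a negative amount; discard.
strawberries + banana with both tight: 4.253 servings and 1.124 servings → $2.83.
kale + banana with both tight: 1.978 servings and 1.272 servings → $1.60.
Cheapest feasible corner: $1.60.

$1.60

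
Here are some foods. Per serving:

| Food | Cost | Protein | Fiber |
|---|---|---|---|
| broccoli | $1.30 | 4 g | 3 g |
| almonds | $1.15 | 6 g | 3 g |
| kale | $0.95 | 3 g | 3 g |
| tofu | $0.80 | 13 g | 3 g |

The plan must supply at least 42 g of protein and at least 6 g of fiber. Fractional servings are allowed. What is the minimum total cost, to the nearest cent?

$2.58

Two binding constraints pin down two serving amounts, so the optimal mix uses at most two foods. The candidates are each food alone (scaled to the tighter of protein/fiber) and each pair with both constraints tight.
broccoli only: max(42/4, 6/3) = 10.5 servings → $13.65.
almonds only: max(42/6, 6/3) = 7 servings → $8.05.
kale only: max(42/3, 6/3) = 14 servings → $13.30.
tofu only: max(42/13, 6/3) = 3.231 servings → $2.58.
broccoli + almonds: the both-tight solution has a negative serving — not a feasible corner.
broccoli + kale: intersection lies outside the first quadrant.
broccoli + tofu with both targets exact would need a negative amount; discard.
almonds + kale with both targets exact would need a negative amount; discard.
almonds + tofu: intersection lies outside the first quadrant.
kale + tofu: intersection lies outside the first quadrant.
The minimum over all feasible corners is $2.58.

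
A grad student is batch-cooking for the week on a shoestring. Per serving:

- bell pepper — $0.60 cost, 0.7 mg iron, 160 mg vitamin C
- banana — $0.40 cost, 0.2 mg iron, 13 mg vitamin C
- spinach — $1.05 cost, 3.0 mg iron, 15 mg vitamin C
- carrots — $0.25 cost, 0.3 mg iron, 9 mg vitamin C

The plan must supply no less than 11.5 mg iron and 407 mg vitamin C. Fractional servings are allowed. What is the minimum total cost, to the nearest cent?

Check every corner: each single food scaled to meet both minima, and each pair solved so both constraints bind.
bell pepper only: max(11.5/0.7, 407/160) = 16.43 servings → $9.86.
banana only: max(11.5/0.2, 407/13) = 57.5 servings → $23.00.
spinach only: max(11.5/3.0, 407/15) = 27.13 servings → $28.49.
carrots only: max(11.5/0.3, 407/9) = 45.22 servings → $11.31.
bell pepper + banana: intersection lies outside the first quadrant.
bell pepper + spinach with both tight: 2.233 servings and 3.312 servings → $4.82.
bell pepper + carrots with both tight: 0.446 servings and 37.29 servings → $9.59.
banana + spinach with both tight: 29.12 servings and 1.892 servings → $13.64.
banana + carrots with both tight: 8.857 servings and 32.43 servings → $11.65.
spinach + carrots: the both-tight solution has a negative serving — not a feasible corner.
So the least-cost plan costs $4.82.

$4.82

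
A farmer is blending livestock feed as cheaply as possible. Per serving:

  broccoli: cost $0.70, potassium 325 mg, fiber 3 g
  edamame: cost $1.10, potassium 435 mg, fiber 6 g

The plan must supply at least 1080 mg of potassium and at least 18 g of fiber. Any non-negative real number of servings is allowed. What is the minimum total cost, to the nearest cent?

broccoli only: max(1080/325, 18/3) = 6 servings → $4.20.
edamame only: max(1080/435, 18/6) = 3 servings → $3.30.
broccoli + edamame: intersection lies outside the first quadrant.
Cheapest feasible corner: $3.30.

$3.30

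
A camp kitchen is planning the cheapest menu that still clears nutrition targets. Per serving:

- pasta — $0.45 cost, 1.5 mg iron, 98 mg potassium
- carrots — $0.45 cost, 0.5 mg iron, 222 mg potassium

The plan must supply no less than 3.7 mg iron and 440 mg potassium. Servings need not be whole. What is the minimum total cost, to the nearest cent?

At the optimum either one food covers both requirements or two foods hit both targets exactly; no other combination can be cheaper.
pasta only: max(3.7/1.5, 440/98) = 4.49 servings → $2.02.
carrots only: max(3.7/0.5, 440/222) = 7.4 servings → $3.33.
pasta + carrots with both tight: 2.118 servings and 1.047 servings → $1.42.
The minimum over all feasible corners is $1.42.

$1.42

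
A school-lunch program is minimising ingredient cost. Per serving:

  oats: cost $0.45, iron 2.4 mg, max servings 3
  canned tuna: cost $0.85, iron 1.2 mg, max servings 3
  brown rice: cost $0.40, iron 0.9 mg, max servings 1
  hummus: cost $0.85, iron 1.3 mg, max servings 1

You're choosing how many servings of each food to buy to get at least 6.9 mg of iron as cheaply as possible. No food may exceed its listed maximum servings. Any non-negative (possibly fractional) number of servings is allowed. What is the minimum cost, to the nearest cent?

$1.29

Cost per mg of iron: oats $0.1875, brown rice $0.4444, hummus $0.6538, canned tuna $0.7083.
Take 2.875 servings of oats: +6.9 mg iron for $1.29 (total $1.29, still need 0.0 mg).
Filling from the cheapest source first is optimal under one linear minimum: $1.29.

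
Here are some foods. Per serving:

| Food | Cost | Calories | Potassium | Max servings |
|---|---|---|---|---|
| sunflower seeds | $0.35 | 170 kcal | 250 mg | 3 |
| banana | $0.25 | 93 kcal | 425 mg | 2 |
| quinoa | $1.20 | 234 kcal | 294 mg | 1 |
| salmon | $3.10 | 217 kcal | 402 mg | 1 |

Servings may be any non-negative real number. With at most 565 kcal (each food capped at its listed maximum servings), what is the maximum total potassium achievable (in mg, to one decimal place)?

1490.2 mg

Potassium per kcal: banana 4.57, salmon 1.853, sunflower seeds 1.471, quinoa 1.256.
Take 2 servings of banana: uses 186 kcal, +850.0 mg potassium (running total 850.0 mg).
Take 1 serving of salmon: uses 217 kcal, +402.0 mg potassium (running total 1252.0 mg).
Take 0.9529 servings of sunflower seeds: uses 162 kcal, +238.2 mg potassium (running total 1490.2 mg).
Greedy by best ratio exhausts the calories allowance optimally: 1490.2 mg.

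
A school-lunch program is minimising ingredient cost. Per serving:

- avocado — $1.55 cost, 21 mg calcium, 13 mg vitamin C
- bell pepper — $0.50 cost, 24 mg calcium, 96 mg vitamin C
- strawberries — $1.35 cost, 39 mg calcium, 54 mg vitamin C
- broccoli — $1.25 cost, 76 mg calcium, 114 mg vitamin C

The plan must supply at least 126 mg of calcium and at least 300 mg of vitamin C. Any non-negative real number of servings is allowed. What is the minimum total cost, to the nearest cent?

$2.27

An LP optimum is at a vertex; with two nutrient constraints at most two foods are used. Check each candidate.
avocado only: max(126/21, 300/13) = 23.08 servings → $35.77.
bell pepper only: max(126/24, 300/96) = 5.25 servings → $2.62.
strawberries only: max(126/39, 300/54) = 5.556 servings → $7.50.
broccoli only: max(126/76, 300/114) = 2.632 servings → $3.29.
avocado + bell pepper with both tight: 2.873 servings and 2.736 servings → $5.82.
avocado + strawberries: intersection lies outside the first quadrant.
avocado + broccoli with both targets exact would need a negative amount; discard.
bell pepper + strawberries with both tight: 2 servings and 2 servings → $3.70.
bell pepper + broccoli with both tight: 1.85 servings and 1.074 servings → $2.27.
strawberries + broccoli: intersection lies outside the first quadrant.
The minimum over all feasible corners is $2.27.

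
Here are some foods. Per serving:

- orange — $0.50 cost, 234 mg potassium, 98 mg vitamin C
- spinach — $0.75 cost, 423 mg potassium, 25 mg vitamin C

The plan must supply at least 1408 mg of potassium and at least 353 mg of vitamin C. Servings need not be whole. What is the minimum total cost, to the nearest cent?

$2.77

The cheapest plan sits at a corner of the feasible region — with two constraints it uses at most two foods.
orange only: max(1408/234, 353/98) = 6.017 servings → $3.01.
spinach only: max(1408/423, 353/25) = 14.12 servings → $10.59.
orange + spinach with both tight: 3.205 servings and 1.555 servings → $2.77.
So the least-cost plan costs $2.77.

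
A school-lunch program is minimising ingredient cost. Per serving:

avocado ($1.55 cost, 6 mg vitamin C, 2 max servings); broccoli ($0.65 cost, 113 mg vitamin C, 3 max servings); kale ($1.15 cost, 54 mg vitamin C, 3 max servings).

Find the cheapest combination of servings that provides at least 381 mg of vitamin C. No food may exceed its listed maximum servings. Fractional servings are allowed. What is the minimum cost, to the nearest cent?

$2.84

Cost per mg of vitamin C: broccoli $0.0058, kale $0.0213, avocado $0.2583.
Take 3 servings of broccoli: +339.0 mg vitamin C for $1.95 (total $1.95, still need 42.0 mg).
Take 0.7778 servings of kale: +42.0 mg vitamin C for $0.89 (total $2.84, still need 0.0 mg).
Filling from the cheapest source first is optimal under one linear minimum: $2.84.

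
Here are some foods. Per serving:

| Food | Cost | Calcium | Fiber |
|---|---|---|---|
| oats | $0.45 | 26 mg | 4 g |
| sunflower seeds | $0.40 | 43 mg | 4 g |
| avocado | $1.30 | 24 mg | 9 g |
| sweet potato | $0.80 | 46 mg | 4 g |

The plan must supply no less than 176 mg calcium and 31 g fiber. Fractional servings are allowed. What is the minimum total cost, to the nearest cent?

Two binding constraints pin down two serving amounts, so the optimal mix uses at most two foods. The candidates are each food alone (scaled to the tighter of calcium/fiber) and each pair with both constraints tight.
oats only: max(176/26, 31/4) = 7.75 servings → $3.49.
sunflower seeds only: max(176/43, 31/4) = 7.75 servings → $3.10.
avocado only: max(176/24, 31/9) = 7.333 servings → $9.53.
sweet potato only: max(176/46, 31/4) = 7.75 servings → $6.20.
oats + sunflower seeds with both targets exact would need a negative amount; discard.
oats + avocado with both tight: 6.087 servings and 0.7391 servings → $3.70.
oats + sweet potato with both targets exact would need a negative amount; discard.
sunflower seeds + avocado with both tight: 2.887 servings and 2.162 servings → $3.96.
sunflower seeds + sweet potato: intersection lies outside the first quadrant.
avocado + sweet potato with both tight: 2.27 servings and 2.642 servings → $5.06.
So the least-cost plan costs $3.10.

$3.10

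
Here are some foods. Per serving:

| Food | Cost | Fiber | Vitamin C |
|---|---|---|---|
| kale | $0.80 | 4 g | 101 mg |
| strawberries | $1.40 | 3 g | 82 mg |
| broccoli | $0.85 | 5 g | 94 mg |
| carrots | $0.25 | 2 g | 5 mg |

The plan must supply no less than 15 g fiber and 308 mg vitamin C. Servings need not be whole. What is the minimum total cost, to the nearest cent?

$2.67

At the optimum either one food covers both requirements or two foods hit both targets exactly; no other combination can be cheaper.
kale only: max(15/4, 308/101) = 3.75 servings → $3.00.
strawberries only: max(15/3, 308/82) = 5 servings → $7.00.
broccoli only: max(15/5, 308/94) = 3.277 servings → $2.79.
carrots only: max(15/2, 308/5) = 61.6 servings → $15.40.
kale + strawberries: intersection lies outside the first quadrant.
kale + broccoli with both tight: 1.008 servings and 2.194 servings → $2.67.
kale + carrots with both tight: 2.973 servings and 1.555 servings → $2.77.
strawberries + broccoli with both tight: 1.016 servings and 2.391 servings → $3.45.
strawberries + carrots with both tight: 3.631 servings and 2.054 servings → $5.60.
broccoli + carrots with both targets exact would need a negative amount; discard.
The minimum over all feasible corners is $2.67.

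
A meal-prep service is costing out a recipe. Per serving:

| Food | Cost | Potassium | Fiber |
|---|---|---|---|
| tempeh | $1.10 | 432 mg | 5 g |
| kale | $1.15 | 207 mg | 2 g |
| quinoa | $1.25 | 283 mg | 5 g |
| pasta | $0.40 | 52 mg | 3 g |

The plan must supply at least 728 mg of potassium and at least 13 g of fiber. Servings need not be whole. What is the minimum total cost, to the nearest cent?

At the optimum either one food covers both requirements or two foods hit both targets exactly; no other combination can be cheaper.
tempeh only: max(728/432, 13/5) = 2.6 servings → $2.86.
kale only: max(728/207, 13/2) = 6.5 servings → $7.47.
quinoa only: max(728/283, 13/5) = 2.6 servings → $3.25.
pasta only: max(728/52, 13/3) = 14 servings → $5.60.
tempeh + kale: the both-tight solution has a negative serving — not a feasible corner.
tempeh + quinoa: intersection lies outside the first quadrant.
tempeh + pasta with both tight: 1.456 servings and 1.907 servings → $2.36.
kale + quinoa: intersection lies outside the first quadrant.
kale + pasta with both tight: 2.917 servings and 2.389 servings → $4.31.
quinoa + pasta with both tight: 2.56 servings and 0.06621 servings → $3.23.
So the least-cost plan costs $2.36.

$2.36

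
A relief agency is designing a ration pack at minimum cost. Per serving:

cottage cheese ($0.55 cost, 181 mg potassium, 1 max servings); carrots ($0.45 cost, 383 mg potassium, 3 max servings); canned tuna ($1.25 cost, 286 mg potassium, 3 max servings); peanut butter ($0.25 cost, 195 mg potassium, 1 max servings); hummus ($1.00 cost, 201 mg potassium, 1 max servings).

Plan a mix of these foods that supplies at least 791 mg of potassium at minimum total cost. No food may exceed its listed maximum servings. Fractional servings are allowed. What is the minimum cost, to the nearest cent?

$0.93

Cost per mg of potassium: carrots $0.0012, peanut butter $0.0013, cottage cheese $0.0030, canned tuna $0.0044, hummus $0.0050.
Take 2.065 servings of carrots: +791.0 mg potassium for $0.93 (total $0.93, still need 0.0 mg).
Greedy by cheapest-per-mg is optimal for a single linear constraint, so the minimum cost is $0.93.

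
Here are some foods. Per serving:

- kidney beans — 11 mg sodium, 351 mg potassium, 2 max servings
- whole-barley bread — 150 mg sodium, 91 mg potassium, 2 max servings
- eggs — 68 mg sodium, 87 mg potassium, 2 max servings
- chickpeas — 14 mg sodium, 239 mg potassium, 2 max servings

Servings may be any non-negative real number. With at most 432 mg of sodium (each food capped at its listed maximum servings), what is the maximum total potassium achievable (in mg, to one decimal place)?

Potassium per mg sodium: kidney beans 31.91, chickpeas 17.07, eggs 1.279, whole-barley bread 0.6067.
Take 2 servings of kidney beans: uses 22 mg sodium, +702.0 mg potassium (running total 702.0 mg).
Take 2 servings of chickpeas: uses 28 mg sodium, +478.0 mg potassium (running total 1180.0 mg).
Take 2 servings of eggs: uses 136 mg sodium, +174.0 mg potassium (running total 1354.0 mg).
Take 1.64 servings of whole-barley bread: uses 246 mg sodium, +149.2 mg potassium (running total 1503.2 mg).
Greedy by best ratio exhausts the sodium allowance optimally: 1503.2 mg.

1503.2 mg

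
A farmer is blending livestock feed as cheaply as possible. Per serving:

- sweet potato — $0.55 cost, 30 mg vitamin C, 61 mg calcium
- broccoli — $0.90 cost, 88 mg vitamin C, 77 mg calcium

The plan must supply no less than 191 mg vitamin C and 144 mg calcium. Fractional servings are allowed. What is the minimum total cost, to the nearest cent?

$1.95

An LP optimum is at a vertex; with two nutrient constraints at most two foods are used. Check each candidate.
sweet potato only: max(191/30, 144/61) = 6.367 servings → $3.50.
broccoli only: max(191/88, 144/77) = 2.17 servings → $1.95.
sweet potato + broccoli: intersection lies outside the first quadrant.
So the least-cost plan costs $1.95.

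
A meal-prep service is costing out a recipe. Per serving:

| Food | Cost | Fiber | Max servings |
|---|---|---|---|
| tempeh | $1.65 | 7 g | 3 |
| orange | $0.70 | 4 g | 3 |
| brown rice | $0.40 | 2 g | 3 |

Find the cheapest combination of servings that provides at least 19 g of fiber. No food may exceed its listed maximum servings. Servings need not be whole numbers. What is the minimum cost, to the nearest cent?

$3.54

Cost per g of fiber: orange $0.1750, brown rice $0.2000, tempeh $0.2357.
Take 3 servings of orange: +12.0 g fiber for $2.10 (total $2.10, still need 7.0 g).
Take 3 servings of brown rice: +6.0 g fiber for $1.20 (total $3.30, still need 1.0 g).
Take 0.1429 servings of tempeh: +1.0 g fiber for $0.24 (total $3.54, still need 0.0 g).
Greedy by cheapest-per-g is optimal for a single linear constraint, so the minimum cost is $3.54.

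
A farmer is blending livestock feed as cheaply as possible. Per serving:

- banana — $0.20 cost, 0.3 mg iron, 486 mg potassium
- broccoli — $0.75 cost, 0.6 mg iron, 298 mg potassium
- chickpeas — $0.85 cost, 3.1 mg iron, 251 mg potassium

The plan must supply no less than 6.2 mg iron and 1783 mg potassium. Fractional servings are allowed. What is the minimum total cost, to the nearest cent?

For a min-cost LP with two ≥-constraints, a basic feasible solution has at most two positive variables.
banana only: max(6.2/0.3, 1783/486) = 20.67 servings → $4.13.
broccoli only: max(6.2/0.6, 1783/298) = 10.33 servings → $7.75.
chickpeas only: max(6.2/3.1, 1783/251) = 7.104 servings → $6.04.
banana + broccoli: intersection lies outside the first quadrant.
banana + chickpeas with both tight: 2.774 servings and 1.732 servings → $2.03.
broccoli + chickpeas with both tight: 5.136 servings and 1.006 servings → $4.71.
So the least-cost plan costs $2.03.

$2.03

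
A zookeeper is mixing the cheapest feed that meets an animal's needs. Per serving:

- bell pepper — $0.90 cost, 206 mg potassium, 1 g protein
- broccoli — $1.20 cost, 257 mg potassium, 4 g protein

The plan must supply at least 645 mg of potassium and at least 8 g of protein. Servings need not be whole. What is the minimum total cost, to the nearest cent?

$2.95

Two binding constraints pin down two serving amounts, so the optimal mix uses at most two foods. The candidates are each food alone (scaled to the tighter of potassium/protein) and each pair with both constraints tight.
bell pepper only: max(645/206, 8/1) = 8 servings → $7.20.
broccoli only: max(645/257, 8/4) = 2.51 servings → $3.01.
bell pepper + broccoli with both tight: 0.9242 servings and 1.769 servings → $2.95.
Cheapest feasible corner: $2.95.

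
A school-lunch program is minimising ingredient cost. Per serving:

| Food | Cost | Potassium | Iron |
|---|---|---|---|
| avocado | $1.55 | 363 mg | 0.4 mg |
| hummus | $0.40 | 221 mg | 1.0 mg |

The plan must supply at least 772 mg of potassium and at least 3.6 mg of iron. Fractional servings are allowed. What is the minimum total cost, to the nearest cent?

$1.44

avocado only: max(772/363, 3.6/0.4) = 9 servings → $13.95.
hummus only: max(772/221, 3.6/1.0) = 3.6 servings → $1.44.
avocado + hummus with both targets exact would need a negative amount; discard.
So the least-cost plan costs $1.44.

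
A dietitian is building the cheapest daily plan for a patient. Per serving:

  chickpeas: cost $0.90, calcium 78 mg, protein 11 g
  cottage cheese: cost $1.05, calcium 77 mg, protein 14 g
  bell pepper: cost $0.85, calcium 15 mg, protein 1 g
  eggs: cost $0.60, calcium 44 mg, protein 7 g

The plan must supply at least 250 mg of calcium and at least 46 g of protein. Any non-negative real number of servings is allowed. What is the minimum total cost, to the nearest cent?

This is a tiny linear program; its minimum lies at a vertex of the feasible set. List the vertices and price them.
chickpeas only: max(250/78, 46/11) = 4.182 servings → $3.76.
cottage cheese only: max(250/77, 46/14) = 3.286 servings → $3.45.
bell pepper only: max(250/15, 46/1) = 46 servings → $39.10.
eggs only: max(250/44, 46/7) = 6.571 servings → $3.94.
chickpeas + cottage cheese: intersection lies outside the first quadrant.
chickpeas + bell pepper: the both-tight solution has a negative serving — not a feasible corner.
chickpeas + eggs: the both-tight solution has a negative serving — not a feasible corner.
cottage cheese + bell pepper: intersection lies outside the first quadrant.
cottage cheese + eggs with both targets exact would need a negative amount; discard.
bell pepper + eggs with both targets exact would need a negative amount; discard.
The minimum over all feasible corners is $3.45.

$3.45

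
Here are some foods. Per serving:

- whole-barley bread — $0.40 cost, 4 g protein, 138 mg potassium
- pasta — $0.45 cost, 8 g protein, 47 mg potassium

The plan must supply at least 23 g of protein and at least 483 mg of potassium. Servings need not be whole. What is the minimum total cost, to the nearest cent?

Check every corner: each single food scaled to meet both minima, and each pair solved so both constraints bind.
whole-barley bread only: max(23/4, 483/138) = 5.75 servings → $2.30.
pasta only: max(23/8, 483/47) = 10.28 servings → $4.62.
whole-barley bread + pasta with both tight: 3.038 servings and 1.356 servings → $1.83.
So the least-cost plan costs $1.83.

$1.83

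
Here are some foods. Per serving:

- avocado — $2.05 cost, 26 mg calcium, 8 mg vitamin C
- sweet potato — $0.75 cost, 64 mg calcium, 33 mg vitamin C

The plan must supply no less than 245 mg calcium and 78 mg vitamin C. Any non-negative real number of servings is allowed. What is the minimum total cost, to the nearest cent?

$2.87

This is a tiny linear program; its minimum lies at a vertex of the feasible set. List the vertices and price them.
avocado only: max(245/26, 78/8) = 9.75 servings → $19.99.
sweet potato only: max(245/64, 78/33) = 3.828 servings → $2.87.
avocado + sweet potato with both tight: 8.939 servings and 0.1965 servings → $18.47.
The minimum over all feasible corners is $2.87.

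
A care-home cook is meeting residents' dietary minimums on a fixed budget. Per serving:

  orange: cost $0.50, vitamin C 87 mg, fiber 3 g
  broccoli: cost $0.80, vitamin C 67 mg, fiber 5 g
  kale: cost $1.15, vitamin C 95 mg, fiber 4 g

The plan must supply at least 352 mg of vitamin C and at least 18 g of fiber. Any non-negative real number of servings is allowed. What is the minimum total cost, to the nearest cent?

$2.93

A basic optimal solution has at most two foods positive. Try each food alone and each pair with both targets met exactly.
orange only: max(352/87, 18/3) = 6 servings → $3.00.
broccoli only: max(352/67, 18/5) = 5.254 servings → $4.20.
kale only: max(352/95, 18/4) = 4.5 servings → $5.17.
orange + broccoli with both tight: 2.368 servings and 2.179 servings → $2.93.
orange + kale: the both-tight solution has a negative serving — not a feasible corner.
broccoli + kale with both tight: 1.459 servings and 2.676 servings → $4.24.
The minimum over all feasible corners is $2.93.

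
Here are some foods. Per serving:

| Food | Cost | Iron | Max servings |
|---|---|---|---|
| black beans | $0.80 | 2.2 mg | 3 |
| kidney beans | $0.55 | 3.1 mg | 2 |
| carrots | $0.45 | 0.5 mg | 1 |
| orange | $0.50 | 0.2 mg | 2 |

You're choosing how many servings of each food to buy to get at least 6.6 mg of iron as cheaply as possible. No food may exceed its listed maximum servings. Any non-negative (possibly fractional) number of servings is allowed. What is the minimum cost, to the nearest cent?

$1.25

Cost per mg of iron: kidney beans $0.1774, black beans $0.3636, carrots $0.9000, orange $2.5000.
Take 2 servings of kidney beans: +6.2 mg iron for $1.10 (total $1.10, still need 0.4 mg).
Take 0.1818 servings of black beans: +0.4 mg iron for $0.15 (total $1.25, still need 0.0 mg).
Greedy by cheapest-per-mg is optimal for a single linear constraint, so the minimum cost is $1.25.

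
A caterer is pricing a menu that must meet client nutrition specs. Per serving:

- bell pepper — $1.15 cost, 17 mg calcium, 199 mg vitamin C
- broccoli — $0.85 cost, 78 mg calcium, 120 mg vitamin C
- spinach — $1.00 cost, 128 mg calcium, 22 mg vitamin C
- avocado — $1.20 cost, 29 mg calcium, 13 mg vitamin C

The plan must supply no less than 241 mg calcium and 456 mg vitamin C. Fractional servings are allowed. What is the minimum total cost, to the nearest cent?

$3.10

bell pepper only: max(241/17, 456/199) = 14.18 servings → $16.30.
broccoli only: max(241/78, 456/120) = 3.8 servings → $3.23.
spinach only: max(241/128, 456/22) = 20.73 servings → $20.73.
avocado only: max(241/29, 456/13) = 35.08 servings → $42.09.
bell pepper + broccoli with both tight: 0.4931 servings and 2.982 servings → $3.10.
bell pepper + spinach with both tight: 2.114 servings and 1.602 servings → $4.03.
bell pepper + avocado with both tight: 1.818 servings and 7.245 servings → $10.78.
broccoli + spinach: the both-tight solution has a negative serving — not a feasible corner.
broccoli + avocado: intersection lies outside the first quadrant.
spinach + avocado with both targets exact would need a negative amount; discard.
Cheapest feasible corner: $3.10.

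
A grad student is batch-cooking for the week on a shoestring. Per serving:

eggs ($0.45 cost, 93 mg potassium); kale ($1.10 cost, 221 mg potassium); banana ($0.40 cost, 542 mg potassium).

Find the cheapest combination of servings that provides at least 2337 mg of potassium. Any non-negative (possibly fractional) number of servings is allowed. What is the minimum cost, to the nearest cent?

$1.72

Cost per mg of potassium: banana $0.0007, eggs $0.0048, kale $0.0050.
With no serving limits, use only banana: 2337 mg / 542 mg = 4.312 servings × $0.40 = $1.72.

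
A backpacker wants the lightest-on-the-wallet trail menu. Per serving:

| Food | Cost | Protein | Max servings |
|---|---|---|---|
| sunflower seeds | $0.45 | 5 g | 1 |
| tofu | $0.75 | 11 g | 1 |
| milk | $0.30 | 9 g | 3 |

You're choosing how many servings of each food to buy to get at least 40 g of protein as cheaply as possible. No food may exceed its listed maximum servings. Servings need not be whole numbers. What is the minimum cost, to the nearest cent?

$1.83

Cost per g of protein: milk $0.0333, tofu $0.0682, sunflower seeds $0.0900.
Take 3 servings of milk: +27.0 g protein for $0.90 (total $0.90, still need 13.0 g).
Take 1 serving of tofu: +11.0 g protein for $0.75 (total $1.65, still need 2.0 g).
Take 0.4 servings of sunflower seeds: +2.0 g protein for $0.18 (total $1.83, still need 0.0 g).
Greedy by cheapest-per-g is optimal for a single linear constraint, so the minimum cost is $1.83.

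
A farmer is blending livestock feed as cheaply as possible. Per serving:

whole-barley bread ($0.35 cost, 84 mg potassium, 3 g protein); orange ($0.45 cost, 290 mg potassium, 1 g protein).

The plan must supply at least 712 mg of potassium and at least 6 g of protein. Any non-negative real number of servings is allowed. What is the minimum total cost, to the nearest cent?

$1.39

A basic optimal solution has at most two foods positive. Try each food alone and each pair with both targets met exactly.
whole-barley bread only: max(712/84, 6/3) = 8.476 servings → $2.97.
orange only: max(712/290, 6/1) = 6 servings → $2.70.
whole-barley bread + orange with both tight: 1.308 servings and 2.076 servings → $1.39.
So the least-cost plan costs $1.39.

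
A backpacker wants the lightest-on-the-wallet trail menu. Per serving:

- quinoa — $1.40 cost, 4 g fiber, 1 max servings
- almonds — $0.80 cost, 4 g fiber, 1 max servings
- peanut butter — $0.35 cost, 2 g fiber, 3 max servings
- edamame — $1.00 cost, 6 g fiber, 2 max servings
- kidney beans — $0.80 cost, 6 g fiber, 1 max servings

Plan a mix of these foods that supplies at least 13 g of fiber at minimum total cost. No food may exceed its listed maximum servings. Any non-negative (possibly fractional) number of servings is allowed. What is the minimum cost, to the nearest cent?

$1.97

Cost per g of fiber: kidney beans $0.1333, edamame $0.1667, peanut butter $0.1750, almonds $0.2000, quinoa $0.3500.
Take 1 serving of kidney beans: +6.0 g fiber for $0.80 (total $0.80, still need 7.0 g).
Take 1.167 servings of edamame: +7.0 g fiber for $1.17 (total $1.97, still need 0.0 g).
Filling from the cheapest source first is optimal under one linear minimum: $1.97.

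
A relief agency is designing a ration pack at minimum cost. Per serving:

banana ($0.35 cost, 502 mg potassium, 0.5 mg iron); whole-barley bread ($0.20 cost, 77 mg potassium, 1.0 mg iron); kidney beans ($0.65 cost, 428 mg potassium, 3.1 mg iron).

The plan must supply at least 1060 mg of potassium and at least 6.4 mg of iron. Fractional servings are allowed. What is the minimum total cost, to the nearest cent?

$1.44

For a min-cost LP with two ≥-constraints, a basic feasible solution has at most two positive variables.
banana only: max(1060/502, 6.4/0.5) = 12.8 servings → $4.48.
whole-barley bread only: max(1060/77, 6.4/1.0) = 13.77 servings → $2.75.
kidney beans only: max(1060/428, 6.4/3.1) = 2.477 servings → $1.61.
banana + whole-barley bread with both tight: 1.224 servings and 5.788 servings → $1.59.
banana + kidney beans with both tight: 0.4074 servings and 1.999 servings → $1.44.
whole-barley bread + kidney beans: intersection lies outside the first quadrant.
The minimum over all feasible corners is $1.44.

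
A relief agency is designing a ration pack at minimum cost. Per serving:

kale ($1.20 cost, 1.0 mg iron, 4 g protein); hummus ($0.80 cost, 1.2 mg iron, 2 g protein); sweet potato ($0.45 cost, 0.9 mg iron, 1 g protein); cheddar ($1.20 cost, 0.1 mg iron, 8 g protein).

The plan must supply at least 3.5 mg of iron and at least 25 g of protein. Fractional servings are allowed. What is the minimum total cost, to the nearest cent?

$4.83

kale only: max(3.5/1.0, 25/4) = 6.25 servings → $7.50.
hummus only: max(3.5/1.2, 25/2) = 12.5 servings → $10.00.
sweet potato only: max(3.5/0.9, 25/1) = 25 servings → $11.25.
cheddar only: max(3.5/0.1, 25/8) = 35 servings → $42.00.
kale + hummus with both targets exact would need a negative amount; discard.
kale + sweet potato: intersection lies outside the first quadrant.
kale + cheddar with both tight: 3.355 servings and 1.447 servings → $5.76.
hummus + sweet potato: the both-tight solution has a negative serving — not a feasible corner.
hummus + cheddar with both tight: 2.713 servings and 2.447 servings → $5.11.
sweet potato + cheddar with both tight: 3.592 servings and 2.676 servings → $4.83.
The minimum over all feasible corners is $4.83.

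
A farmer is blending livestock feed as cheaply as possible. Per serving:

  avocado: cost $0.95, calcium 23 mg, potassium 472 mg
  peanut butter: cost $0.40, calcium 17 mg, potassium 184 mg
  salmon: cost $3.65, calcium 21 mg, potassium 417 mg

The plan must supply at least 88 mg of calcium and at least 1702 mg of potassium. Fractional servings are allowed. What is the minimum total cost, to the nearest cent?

$3.44

This is a tiny linear program; its minimum lies at a vertex of the feasible set. List the vertices and price them.
avocado only: max(88/23, 1702/472) = 3.826 servings → $3.63.
peanut butter only: max(88/17, 1702/184) = 9.25 servings → $3.70.
salmon only: max(88/21, 1702/417) = 4.19 servings → $15.30.
avocado + peanut butter with both tight: 3.36 servings and 0.6303 servings → $3.44.
avocado + salmon: the both-tight solution has a negative serving — not a feasible corner.
peanut butter + salmon with both tight: 0.2958 servings and 3.951 servings → $14.54.
The minimum over all feasible corners is $3.44.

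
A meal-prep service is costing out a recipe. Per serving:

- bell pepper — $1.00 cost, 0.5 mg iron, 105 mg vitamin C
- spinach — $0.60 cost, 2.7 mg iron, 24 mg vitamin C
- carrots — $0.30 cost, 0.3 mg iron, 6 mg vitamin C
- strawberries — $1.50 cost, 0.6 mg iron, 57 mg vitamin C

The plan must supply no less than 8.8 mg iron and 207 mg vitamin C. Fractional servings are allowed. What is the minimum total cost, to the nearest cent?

bell pepper only: max(8.8/0.5, 207/105) = 17.6 servings → $17.60.
spinach only: max(8.8/2.7, 207/24) = 8.625 servings → $5.17.
carrots only: max(8.8/0.3, 207/6) = 34.5 servings → $10.35.
strawberries only: max(8.8/0.6, 207/57) = 14.67 servings → $22.00.
bell pepper + spinach with both tight: 1.281 servings and 3.022 servings → $3.09.
bell pepper + carrots with both tight: 0.3263 servings and 28.79 servings → $8.96.
bell pepper + strawberries: the both-tight solution has a negative serving — not a feasible corner.
spinach + carrots: intersection lies outside the first quadrant.
spinach + strawberries with both tight: 2.705 servings and 2.492 servings → $5.36.
carrots + strawberries with both tight: 27.96 servings and 0.6889 servings → $9.42.
So the least-cost plan costs $3.09.

$3.09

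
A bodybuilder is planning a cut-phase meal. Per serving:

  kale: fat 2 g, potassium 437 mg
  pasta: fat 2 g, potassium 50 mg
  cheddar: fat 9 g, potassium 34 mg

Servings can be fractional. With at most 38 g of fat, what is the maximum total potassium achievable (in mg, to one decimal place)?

8303.0 mg

Potassium per g fat: kale 218.5, pasta 25, cheddar 3.778.
With no serving limits, spend the whole fat allowance on kale: 38 g / 2 g × 437 mg = 8303.0 mg.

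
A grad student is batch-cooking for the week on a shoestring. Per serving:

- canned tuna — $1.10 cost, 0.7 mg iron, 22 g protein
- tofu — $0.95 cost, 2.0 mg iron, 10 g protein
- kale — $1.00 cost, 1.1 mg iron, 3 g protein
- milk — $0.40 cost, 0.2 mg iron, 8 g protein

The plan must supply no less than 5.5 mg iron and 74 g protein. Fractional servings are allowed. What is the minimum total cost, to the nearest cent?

$4.54

The cheapest plan sits at a corner of the feasible region — with two constraints it uses at most two foods.
canned tuna only: max(5.5/0.7, 74/22) = 7.857 servings → $8.64.
tofu only: max(5.5/2.0, 74/10) = 7.4 servings → $7.03.
kale only: max(5.5/1.1, 74/3) = 24.67 servings → $24.67.
milk only: max(5.5/0.2, 74/8) = 27.5 servings → $11.00.
canned tuna + tofu with both tight: 2.514 servings and 1.87 servings → $4.54.
canned tuna + kale with both tight: 2.937 servings and 3.131 servings → $6.36.
canned tuna + milk: intersection lies outside the first quadrant.
tofu + kale: intersection lies outside the first quadrant.
tofu + milk with both tight: 2.086 servings and 6.643 servings → $4.64.
kale + milk with both tight: 3.561 servings and 7.915 servings → $6.73.
So the least-cost plan costs $4.54.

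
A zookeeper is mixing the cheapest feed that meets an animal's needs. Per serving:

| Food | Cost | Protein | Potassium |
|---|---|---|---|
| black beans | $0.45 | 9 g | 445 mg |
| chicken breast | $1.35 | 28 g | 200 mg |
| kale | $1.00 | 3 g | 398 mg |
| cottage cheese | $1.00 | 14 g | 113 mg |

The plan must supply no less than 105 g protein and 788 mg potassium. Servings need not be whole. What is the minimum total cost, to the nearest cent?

Check every corner: each single food scaled to meet both minima, and each pair solved so both constraints bind.
black beans only: max(105/9, 788/445) = 11.67 servings → $5.25.
chicken breast only: max(105/28, 788/200) = 3.94 servings → $5.32.
kale only: max(105/3, 788/398) = 35 servings → $35.00.
cottage cheese only: max(105/14, 788/113) = 7.5 servings → $7.50.
black beans + chicken breast with both tight: 0.09981 servings and 3.718 servings → $5.06.
black beans + kale: intersection lies outside the first quadrant.
black beans + cottage cheese: the both-tight solution has a negative serving — not a feasible corner.
chicken breast + kale with both tight: 3.739 servings and 0.1009 servings → $5.15.
chicken breast + cottage cheese with both tight: 2.288 servings and 2.923 servings → $6.01.
kale + cottage cheese: the both-tight solution has a negative serving — not a feasible corner.
So the least-cost plan costs $5.06.

$5.06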